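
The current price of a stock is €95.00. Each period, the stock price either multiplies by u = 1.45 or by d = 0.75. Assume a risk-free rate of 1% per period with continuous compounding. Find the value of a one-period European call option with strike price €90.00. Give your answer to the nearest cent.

Risk-neutral probability p = (e^0.01 − 0.75)/(1.45 − 0.75) = 0.2601/0.7000 = 0.3715
Terminal stock prices: S_u = 137.8, S_d = 71.25
Terminal payoffs (S − K): max(47.75, 0) = 47.75, max(-18.75, 0) = 0
Node 0 (S = 95): V_0 = e^(−0.01)·[0.3715·47.7500 + 0.6285·0.0000] = 17.5626

€17.56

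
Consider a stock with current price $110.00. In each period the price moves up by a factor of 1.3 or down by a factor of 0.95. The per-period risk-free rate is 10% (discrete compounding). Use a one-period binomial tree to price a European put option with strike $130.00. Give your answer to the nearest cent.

$13.25

Risk-neutral probability p = (1 + 0.1 − 0.95)/(1.3 − 0.95) = 0.1500/0.3500 = 0.4286
Terminal stock prices: S_u = 143, S_d = 104.5
Terminal payoffs (K − S): max(-13, 0) = 0, max(25.5, 0) = 25.5
Node 0 (S = 110): V_0 = 1/1.1·[0.4286·0.0000 + 0.5714·25.5000] = 13.2468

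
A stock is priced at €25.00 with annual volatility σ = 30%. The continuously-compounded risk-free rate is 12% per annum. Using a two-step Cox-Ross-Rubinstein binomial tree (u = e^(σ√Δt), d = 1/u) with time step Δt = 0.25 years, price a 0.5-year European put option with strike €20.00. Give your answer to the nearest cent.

€0.27

CRR parameters: u = e^(σ√Δt) = e^(0.3·√0.25) = 1.1618, d = 1/u = 0.8607
Per-period rate: rΔt = 0.12·0.25 = 0.03, so R = e^0.03 = 1.0305
Risk-neutral probability p = (e^0.03 − 0.8607)/(1.1618 − 0.8607) = 0.1697/0.3011 = 0.5637
Terminal stock prices: S_uu = 33.75, S_ud = 25, S_dd = 18.52
Terminal payoffs (K − S): max(-13.75, 0) = 0, max(-5, 0) = 0, max(1.48, 0) = 1.48
Node u (S = 29.05): V_u = e^(−0.03)·[0.5637·0.0000 + 0.4363·0.0000] = 0.0000
Node d (S = 21.52): V_d = e^(−0.03)·[0.5637·0.0000 + 0.4363·1.4795] = 0.6264
Node 0 (S = 25): V_0 = e^(−0.03)·[0.5637·0.0000 + 0.4363·0.6264] = 0.2652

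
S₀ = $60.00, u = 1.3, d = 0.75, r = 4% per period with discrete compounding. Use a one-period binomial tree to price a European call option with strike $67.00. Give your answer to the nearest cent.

Risk-neutral probability p = (1 + 0.04 − 0.75)/(1.3 − 0.75) = 0.2900/0.5500 = 0.5273
Terminal stock prices: S_u = 78, S_d = 45
Terminal payoffs (S − K): max(11, 0) = 11, max(-22, 0) = 0
Node 0 (S = 60): V_0 = 1/1.04·[0.5273·11.0000 + 0.4727·0.0000] = 5.5769

$5.58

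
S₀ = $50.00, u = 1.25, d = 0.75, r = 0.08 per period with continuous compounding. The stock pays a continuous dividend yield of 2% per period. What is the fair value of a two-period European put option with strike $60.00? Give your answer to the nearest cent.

$9.10

Per-period risk-free factor R = e^0.08 = 1.0833; dividend-adjusted growth = e^(0.08−0.02) = 1.0618.
Risk-neutral probability p = (1.0618 − 0.75)/(1.25 − 0.75) = 0.3118/0.5000 = 0.6237
Terminal stock prices: S_uu = 78.12, S_ud = 46.88, S_dd = 28.12
Terminal payoffs (K − S): max(-18.12, 0) = 0, max(13.12, 0) = 13.12, max(31.88, 0) = 31.88
Node u (S = 62.5): V_u = e^(−0.08)·[0.6237·0.0000 + 0.3763·13.1250] = 4.5595
Node d (S = 37.5): V_d = e^(−0.08)·[0.6237·13.1250 + 0.3763·31.8750] = 18.6295
Node 0 (S = 50): V_0 = e^(−0.08)·[0.6237·4.5595 + 0.3763·18.6295] = 9.0968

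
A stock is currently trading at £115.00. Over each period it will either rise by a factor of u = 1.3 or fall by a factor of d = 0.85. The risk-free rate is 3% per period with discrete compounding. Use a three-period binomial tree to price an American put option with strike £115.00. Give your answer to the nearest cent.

Risk-neutral probability p = (1 + 0.03 − 0.85)/(1.3 − 0.85) = 0.1800/0.4500 = 0.4000
Terminal stock prices: S_uuu = 252.7, S_uud = 165.2, S_udd = 108, S_ddd = 70.62
Terminal payoffs (K − S): max(-137.7, 0) = 0, max(-50.2, 0) = 0, max(6.986, 0) = 6.986, max(44.38, 0) = 44.38
Node uu (S = 194.4): continuation = 1/1.03·[0.4000·0.0000 + 0.6000·0.0000] = 0.0000; exercise value = 0.0000 ≤ continuation, so V_uu = 0.0000
Node ud (S = 127.1): continuation = 1/1.03·[0.4000·0.0000 + 0.6000·6.9863] = 4.0697; exercise value = 0.0000 ≤ continuation, so V_ud = 4.0697
Node dd (S = 83.09): continuation = 1/1.03·[0.4000·6.9863 + 0.6000·44.3756] = 28.5630; exercise value = 31.9125 > continuation, so V_dd = 31.9125 (exercise)
Node u (S = 149.5): continuation = 1/1.03·[0.4000·0.0000 + 0.6000·4.0697] = 2.3707; exercise value = 0.0000 ≤ continuation, so V_u = 2.3707
Node d (S = 97.75): continuation = 1/1.03·[0.4000·4.0697 + 0.6000·31.9125] = 20.1703; exercise value = 17.2500 ≤ continuation, so V_d = 20.1703
Node 0 (S = 115): continuation = 1/1.03·[0.4000·2.3707 + 0.6000·20.1703] = 12.6703; exercise value = 0.0000 ≤ continuation, so V_0 = 12.6703

£12.67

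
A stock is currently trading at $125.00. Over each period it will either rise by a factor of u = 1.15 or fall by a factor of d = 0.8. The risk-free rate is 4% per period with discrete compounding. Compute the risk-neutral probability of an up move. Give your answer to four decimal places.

Risk-neutral probability p = (1 + 0.04 − 0.8)/(1.15 − 0.8) = 0.2400/0.3500 = 0.6857

p = 0.6857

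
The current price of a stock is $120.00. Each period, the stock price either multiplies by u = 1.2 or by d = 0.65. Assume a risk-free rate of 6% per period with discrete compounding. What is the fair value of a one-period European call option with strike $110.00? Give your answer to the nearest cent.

$23.91

Risk-neutral probability p = (1 + 0.06 − 0.65)/(1.2 − 0.65) = 0.4100/0.5500 = 0.7455
Terminal stock prices: S_u = 144, S_d = 78
Terminal payoffs (S − K): max(34, 0) = 34, max(-32, 0) = 0
Node 0 (S = 120): V_0 = 1/1.06·[0.7455·34.0000 + 0.2545·0.0000] = 23.9108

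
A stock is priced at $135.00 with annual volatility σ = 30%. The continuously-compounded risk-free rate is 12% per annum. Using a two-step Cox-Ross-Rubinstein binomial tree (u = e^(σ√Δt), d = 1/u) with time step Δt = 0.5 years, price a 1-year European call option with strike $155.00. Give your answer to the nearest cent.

$15.95

CRR parameters: u = e^(σ√Δt) = e^(0.3·√0.5) = 1.2363, d = 1/u = 0.8089
Per-period rate: rΔt = 0.12·0.5 = 0.06, so R = e^0.06 = 1.0618
Risk-neutral probability p = (e^0.06 − 0.8089)/(1.2363 − 0.8089) = 0.2530/0.4275 = 0.5918
Terminal stock prices: S_uu = 206.3, S_ud = 135, S_dd = 88.32
Terminal payoffs (S − K): max(51.34, 0) = 51.34, max(-20, 0) = 0, max(-66.68, 0) = 0
Node u (S = 166.9): V_u = e^(−0.06)·[0.5918·51.3428 + 0.4082·0.0000] = 28.6165
Node d (S = 109.2): V_d = e^(−0.06)·[0.5918·0.0000 + 0.4082·0.0000] = 0.0000
Node 0 (S = 135): V_0 = e^(−0.06)·[0.5918·28.6165 + 0.4082·0.0000] = 15.9498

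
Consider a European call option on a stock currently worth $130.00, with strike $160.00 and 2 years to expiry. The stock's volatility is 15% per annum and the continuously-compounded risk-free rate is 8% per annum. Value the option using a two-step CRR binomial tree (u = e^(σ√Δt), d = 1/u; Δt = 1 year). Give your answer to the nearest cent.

$7.21

CRR parameters: u = e^(σ√Δt) = e^(0.15·√1) = 1.1618, d = 1/u = 0.8607
Per-period rate: rΔt = 0.08·1 = 0.08, so R = e^0.08 = 1.0833
Risk-neutral probability p = (e^0.08 − 0.8607)/(1.1618 − 0.8607) = 0.2226/0.3011 = 0.7392
Terminal stock prices: S_uu = 175.5, S_ud = 130, S_dd = 96.31
Terminal payoffs (S − K): max(15.48, 0) = 15.48, max(-30, 0) = 0, max(-63.69, 0) = 0
Node u (S = 151): V_u = e^(−0.08)·[0.7392·15.4816 + 0.2608·0.0000] = 10.5635
Node d (S = 111.9): V_d = e^(−0.08)·[0.7392·0.0000 + 0.2608·0.0000] = 0.0000
Node 0 (S = 130): V_0 = e^(−0.08)·[0.7392·10.5635 + 0.2608·0.0000] = 7.2078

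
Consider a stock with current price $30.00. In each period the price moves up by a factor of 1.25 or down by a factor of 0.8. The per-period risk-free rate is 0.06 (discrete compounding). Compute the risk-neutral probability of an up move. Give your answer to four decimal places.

p = 0.5778

Risk-neutral probability p = (1 + 0.06 − 0.8)/(1.25 − 0.8) = 0.2600/0.4500 = 0.5778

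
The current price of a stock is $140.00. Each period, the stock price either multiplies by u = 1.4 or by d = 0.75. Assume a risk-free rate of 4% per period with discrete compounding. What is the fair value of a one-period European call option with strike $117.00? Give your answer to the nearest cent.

$33.89

Risk-neutral probability p = (1 + 0.04 − 0.75)/(1.4 − 0.75) = 0.2900/0.6500 = 0.4462
Terminal stock prices: S_u = 196, S_d = 105
Terminal payoffs (S − K): max(79, 0) = 79, max(-12, 0) = 0
Node 0 (S = 140): V_0 = 1/1.04·[0.4462·79.0000 + 0.5538·0.0000] = 33.8905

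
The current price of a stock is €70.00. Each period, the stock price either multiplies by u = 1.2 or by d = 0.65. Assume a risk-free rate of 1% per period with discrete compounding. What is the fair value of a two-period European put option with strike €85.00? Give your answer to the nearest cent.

€19.96

Risk-neutral probability p = (1 + 0.01 − 0.65)/(1.2 − 0.65) = 0.3600/0.5500 = 0.6545
Terminal stock prices: S_uu = 100.8, S_ud = 54.6, S_dd = 29.58
Terminal payoffs (K − S): max(-15.8, 0) = 0, max(30.4, 0) = 30.4, max(55.42, 0) = 55.42
Node u (S = 84): V_u = 1/1.01·[0.6545·0.0000 + 0.3455·30.4000] = 10.3978
Node d (S = 45.5): V_d = 1/1.01·[0.6545·30.4000 + 0.3455·55.4250] = 38.6584
Node 0 (S = 70): V_0 = 1/1.01·[0.6545·10.3978 + 0.3455·38.6584] = 19.9610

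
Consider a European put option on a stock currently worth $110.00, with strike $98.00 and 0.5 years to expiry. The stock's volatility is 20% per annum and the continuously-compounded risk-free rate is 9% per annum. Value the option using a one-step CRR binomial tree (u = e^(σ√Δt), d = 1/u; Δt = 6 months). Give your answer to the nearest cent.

CRR parameters: u = e^(σ√Δt) = e^(0.2·√0.5) = 1.1519, d = 1/u = 0.8681
Per-period rate: rΔt = 0.09·0.5 = 0.045, so R = e^0.045 = 1.0460
Risk-neutral probability p = (e^0.045 − 0.8681)/(1.1519 − 0.8681) = 0.1779/0.2838 = 0.6269
Terminal stock prices: S_u = 126.7, S_d = 95.49
Terminal payoffs (K − S): max(-28.71, 0) = 0, max(2.506, 0) = 2.506
Node 0 (S = 110): V_0 = e^(−0.045)·[0.6269·0.0000 + 0.3731·2.5064] = 0.8940

$0.89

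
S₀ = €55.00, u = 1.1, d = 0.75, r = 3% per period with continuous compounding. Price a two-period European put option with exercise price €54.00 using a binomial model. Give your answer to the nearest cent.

€3.44

Risk-neutral probability p = (e^0.03 − 0.75)/(1.1 − 0.75) = 0.2805/0.3500 = 0.8013
Terminal stock prices: S_uu = 66.55, S_ud = 45.38, S_dd = 30.94
Terminal payoffs (K − S): max(-12.55, 0) = 0, max(8.625, 0) = 8.625, max(23.06, 0) = 23.06
Node u (S = 60.5): V_u = e^(−0.03)·[0.8013·0.0000 + 0.1987·8.6250] = 1.6631
Node d (S = 41.25): V_d = e^(−0.03)·[0.8013·8.6250 + 0.1987·23.0625] = 11.1541
Node 0 (S = 55): V_0 = e^(−0.03)·[0.8013·1.6631 + 0.1987·11.1541] = 3.4441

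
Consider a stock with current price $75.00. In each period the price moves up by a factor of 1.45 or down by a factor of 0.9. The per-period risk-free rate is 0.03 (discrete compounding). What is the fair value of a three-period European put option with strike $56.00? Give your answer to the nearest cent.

$0.54

Risk-neutral probability p = (1 + 0.03 − 0.9)/(1.45 − 0.9) = 0.1300/0.5500 = 0.2364
Terminal stock prices: S_uuu = 228.6, S_uud = 141.9, S_udd = 88.09, S_ddd = 54.68
Terminal payoffs (K − S): max(-172.6, 0) = 0, max(-85.92, 0) = 0, max(-32.09, 0) = 0, max(1.325, 0) = 1.325
Node uu (S = 157.7): V_uu = 1/1.03·[0.2364·0.0000 + 0.7636·0.0000] = 0.0000
Node ud (S = 97.88): V_ud = 1/1.03·[0.2364·0.0000 + 0.7636·0.0000] = 0.0000
Node dd (S = 60.75): V_dd = 1/1.03·[0.2364·0.0000 + 0.7636·1.3250] = 0.9823
Node u (S = 108.8): V_u = 1/1.03·[0.2364·0.0000 + 0.7636·0.0000] = 0.0000
Node d (S = 67.5): V_d = 1/1.03·[0.2364·0.0000 + 0.7636·0.9823] = 0.7283
Node 0 (S = 75): V_0 = 1/1.03·[0.2364·0.0000 + 0.7636·0.7283] = 0.5400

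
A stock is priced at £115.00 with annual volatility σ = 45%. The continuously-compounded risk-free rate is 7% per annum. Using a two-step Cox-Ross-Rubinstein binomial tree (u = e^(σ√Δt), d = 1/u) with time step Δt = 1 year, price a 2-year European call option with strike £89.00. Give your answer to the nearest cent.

£48.05

CRR parameters: u = e^(σ√Δt) = e^(0.45·√1) = 1.5683, d = 1/u = 0.6376
Per-period rate: rΔt = 0.07·1 = 0.07, so R = e^0.07 = 1.0725
Risk-neutral probability p = (e^0.07 − 0.6376)/(1.5683 − 0.6376) = 0.4349/0.9307 = 0.4673
Terminal stock prices: S_uu = 282.9, S_ud = 115, S_dd = 46.76
Terminal payoffs (S − K): max(193.9, 0) = 193.9, max(26, 0) = 26, max(-42.24, 0) = 0
Node u (S = 180.4): V_u = e^(−0.07)·[0.4673·193.8544 + 0.5327·26.0000] = 97.3729
Node d (S = 73.33): V_d = e^(−0.07)·[0.4673·26.0000 + 0.5327·0.0000] = 11.3277
Node 0 (S = 115): V_0 = e^(−0.07)·[0.4673·97.3729 + 0.5327·11.3277] = 48.0499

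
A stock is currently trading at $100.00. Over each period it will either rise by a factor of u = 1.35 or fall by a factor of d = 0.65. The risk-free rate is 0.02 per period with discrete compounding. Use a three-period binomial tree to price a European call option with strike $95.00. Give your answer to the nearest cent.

Risk-neutral probability p = (1 + 0.02 − 0.65)/(1.35 − 0.65) = 0.3700/0.7000 = 0.5286
Terminal stock prices: S_uuu = 246, S_uud = 118.5, S_udd = 57.04, S_ddd = 27.46
Terminal payoffs (S − K): max(151, 0) = 151, max(23.46, 0) = 23.46, max(-37.96, 0) = 0, max(-67.54, 0) = 0
Node uu (S = 182.3): V_uu = 1/1.02·[0.5286·151.0375 + 0.4714·23.4625] = 89.1127
Node ud (S = 87.75): V_ud = 1/1.02·[0.5286·23.4625 + 0.4714·0.0000] = 12.1584
Node dd (S = 42.25): V_dd = 1/1.02·[0.5286·0.0000 + 0.4714·0.0000] = 0.0000
Node u (S = 135): V_u = 1/1.02·[0.5286·89.1127 + 0.4714·12.1584] = 51.7983
Node d (S = 65): V_d = 1/1.02·[0.5286·12.1584 + 0.4714·0.0000] = 6.3006
Node 0 (S = 100): V_0 = 1/1.02·[0.5286·51.7983 + 0.4714·6.3006] = 29.7543

$29.75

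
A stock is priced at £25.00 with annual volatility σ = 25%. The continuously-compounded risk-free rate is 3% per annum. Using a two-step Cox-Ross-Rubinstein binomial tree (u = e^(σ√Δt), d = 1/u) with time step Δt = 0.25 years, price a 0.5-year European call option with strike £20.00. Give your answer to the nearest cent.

CRR parameters: u = e^(σ√Δt) = e^(0.25·√0.25) = 1.1331, d = 1/u = 0.8825
Per-period rate: rΔt = 0.03·0.25 = 0.0075, so R = e^0.0075 = 1.0075
Risk-neutral probability p = (e^0.0075 − 0.8825)/(1.1331 − 0.8825) = 0.1250/0.2507 = 0.4988
Terminal stock prices: S_uu = 32.1, S_ud = 25, S_dd = 19.47
Terminal payoffs (S − K): max(12.1, 0) = 12.1, max(5, 0) = 5, max(-0.53, 0) = 0
Node u (S = 28.33): V_u = e^(−0.0075)·[0.4988·12.1006 + 0.5012·5.0000] = 8.4782
Node d (S = 22.06): V_d = e^(−0.0075)·[0.4988·5.0000 + 0.5012·0.0000] = 2.4755
Node 0 (S = 25): V_0 = e^(−0.0075)·[0.4988·8.4782 + 0.5012·2.4755] = 5.4289

£5.43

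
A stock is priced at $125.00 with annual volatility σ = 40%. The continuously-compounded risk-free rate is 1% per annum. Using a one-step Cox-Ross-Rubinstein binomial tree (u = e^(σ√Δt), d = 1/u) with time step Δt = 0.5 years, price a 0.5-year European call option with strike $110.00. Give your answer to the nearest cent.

CRR parameters: u = e^(σ√Δt) = e^(0.4·√0.5) = 1.3269, d = 1/u = 0.7536
Per-period rate: rΔt = 0.01·0.5 = 0.005, so R = e^0.005 = 1.0050
Risk-neutral probability p = (e^0.005 − 0.7536)/(1.3269 − 0.7536) = 0.2514/0.5733 = 0.4385
Terminal stock prices: S_u = 165.9, S_d = 94.2
Terminal payoffs (S − K): max(55.86, 0) = 55.86, max(-15.8, 0) = 0
Node 0 (S = 125): V_0 = e^(−0.005)·[0.4385·55.8621 + 0.5615·0.0000] = 24.3734

$24.37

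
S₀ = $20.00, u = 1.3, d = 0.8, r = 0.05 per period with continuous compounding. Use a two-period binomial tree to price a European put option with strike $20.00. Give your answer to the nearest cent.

$1.61

Risk-neutral probability p = (e^0.05 − 0.8)/(1.3 − 0.8) = 0.2513/0.5000 = 0.5025
Terminal stock prices: S_uu = 33.8, S_ud = 20.8, S_dd = 12.8
Terminal payoffs (K − S): max(-13.8, 0) = 0, max(-0.8, 0) = 0, max(7.2, 0) = 7.2
Node u (S = 26): V_u = e^(−0.05)·[0.5025·0.0000 + 0.4975·0.0000] = 0.0000
Node d (S = 16): V_d = e^(−0.05)·[0.5025·0.0000 + 0.4975·7.2000] = 3.4070
Node 0 (S = 20): V_0 = e^(−0.05)·[0.5025·0.0000 + 0.4975·3.4070] = 1.6122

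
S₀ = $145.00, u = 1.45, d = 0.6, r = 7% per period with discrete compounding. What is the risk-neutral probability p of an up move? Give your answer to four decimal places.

Risk-neutral probability p = (1 + 0.07 − 0.6)/(1.45 − 0.6) = 0.4700/0.8500 = 0.5529

p = 0.5529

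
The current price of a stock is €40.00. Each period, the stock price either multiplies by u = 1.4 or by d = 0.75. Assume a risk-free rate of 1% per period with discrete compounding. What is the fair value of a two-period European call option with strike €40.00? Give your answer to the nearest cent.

€6.96

Risk-neutral probability p = (1 + 0.01 − 0.75)/(1.4 − 0.75) = 0.2600/0.6500 = 0.4000
Terminal stock prices: S_uu = 78.4, S_ud = 42, S_dd = 22.5
Terminal payoffs (S − K): max(38.4, 0) = 38.4, max(2, 0) = 2, max(-17.5, 0) = 0
Node u (S = 56): V_u = 1/1.01·[0.4000·38.4000 + 0.6000·2.0000] = 16.3960
Node d (S = 30): V_d = 1/1.01·[0.4000·2.0000 + 0.6000·0.0000] = 0.7921
Node 0 (S = 40): V_0 = 1/1.01·[0.4000·16.3960 + 0.6000·0.7921] = 6.9640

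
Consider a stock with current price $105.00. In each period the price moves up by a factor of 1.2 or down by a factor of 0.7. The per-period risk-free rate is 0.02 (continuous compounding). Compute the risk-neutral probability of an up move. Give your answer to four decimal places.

Risk-neutral probability p = (e^0.02 − 0.7)/(1.2 − 0.7) = 0.3202/0.5000 = 0.6404

p = 0.6404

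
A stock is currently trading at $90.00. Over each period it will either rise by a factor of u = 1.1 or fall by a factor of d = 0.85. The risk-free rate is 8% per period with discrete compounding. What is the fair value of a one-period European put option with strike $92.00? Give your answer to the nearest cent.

Risk-neutral probability p = (1 + 0.08 − 0.85)/(1.1 − 0.85) = 0.2300/0.2500 = 0.9200
Terminal stock prices: S_u = 99, S_d = 76.5
Terminal payoffs (K − S): max(-7, 0) = 0, max(15.5, 0) = 15.5
Node 0 (S = 90): V_0 = 1/1.08·[0.9200·0.0000 + 0.0800·15.5000] = 1.1481

$1.15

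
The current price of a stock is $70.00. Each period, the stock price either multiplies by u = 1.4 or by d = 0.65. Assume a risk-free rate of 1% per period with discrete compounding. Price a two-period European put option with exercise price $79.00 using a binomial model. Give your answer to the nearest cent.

Risk-neutral probability p = (1 + 0.01 − 0.65)/(1.4 − 0.65) = 0.3600/0.7500 = 0.4800
Terminal stock prices: S_uu = 137.2, S_ud = 63.7, S_dd = 29.58
Terminal payoffs (K − S): max(-58.2, 0) = 0, max(15.3, 0) = 15.3, max(49.42, 0) = 49.42
Node u (S = 98): V_u = 1/1.01·[0.4800·0.0000 + 0.5200·15.3000] = 7.8772
Node d (S = 45.5): V_d = 1/1.01·[0.4800·15.3000 + 0.5200·49.4250] = 32.7178
Node 0 (S = 70): V_0 = 1/1.01·[0.4800·7.8772 + 0.5200·32.7178] = 20.5885

$20.59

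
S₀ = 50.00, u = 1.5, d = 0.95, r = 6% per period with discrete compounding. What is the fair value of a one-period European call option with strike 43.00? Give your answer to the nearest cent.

Risk-neutral probability p = (1 + 0.06 − 0.95)/(1.5 − 0.95) = 0.1100/0.5500 = 0.2000
Terminal stock prices: S_u = 75, S_d = 47.5
Terminal payoffs (S − K): max(32, 0) = 32, max(4.5, 0) = 4.5
Node 0 (S = 50): V_0 = 1/1.06·[0.2000·32.0000 + 0.8000·4.5000] = 9.4340

9.43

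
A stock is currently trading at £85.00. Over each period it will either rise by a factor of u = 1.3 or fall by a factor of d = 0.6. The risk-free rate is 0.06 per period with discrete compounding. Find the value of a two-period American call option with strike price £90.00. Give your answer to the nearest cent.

Risk-neutral probability p = (1 + 0.06 − 0.6)/(1.3 − 0.6) = 0.4600/0.7000 = 0.6571
Terminal stock prices: S_uu = 143.7, S_ud = 66.3, S_dd = 30.6
Terminal payoffs (S − K): max(53.65, 0) = 53.65, max(-23.7, 0) = 0, max(-59.4, 0) = 0
Node u (S = 110.5): continuation = 1/1.06·[0.6571·53.6500 + 0.3429·0.0000] = 33.2601; exercise value = 20.5000 ≤ continuation, so V_u = 33.2601
Node d (S = 51): continuation = 1/1.06·[0.6571·0.0000 + 0.3429·0.0000] = 0.0000; exercise value = 0.0000 ≤ continuation, so V_d = 0.0000
Node 0 (S = 85): continuation = 1/1.06·[0.6571·33.2601 + 0.3429·0.0000] = 20.6195; exercise value = 0.0000 ≤ continuation, so V_0 = 20.6195

£20.62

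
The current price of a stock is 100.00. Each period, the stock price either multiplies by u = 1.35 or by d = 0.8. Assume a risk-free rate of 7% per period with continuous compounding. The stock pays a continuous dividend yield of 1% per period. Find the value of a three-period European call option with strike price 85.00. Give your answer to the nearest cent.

32.09

Per-period risk-free factor R = e^0.07 = 1.0725; dividend-adjusted growth = e^(0.07−0.01) = 1.0618.
Risk-neutral probability p = (1.0618 − 0.8)/(1.35 − 0.8) = 0.2618/0.5500 = 0.4761
Terminal stock prices: S_uuu = 246, S_uud = 145.8, S_udd = 86.4, S_ddd = 51.2
Terminal payoffs (S − K): max(161, 0) = 161, max(60.8, 0) = 60.8, max(1.4, 0) = 1.4, max(-33.8, 0) = 0
Node uu (S = 182.3): V_uu = e^(−0.07)·[0.4761·161.0375 + 0.5239·60.8000] = 101.1831
Node ud (S = 108): V_ud = e^(−0.07)·[0.4761·60.8000 + 0.5239·1.4000] = 27.6719
Node dd (S = 64): V_dd = e^(−0.07)·[0.4761·1.4000 + 0.5239·0.0000] = 0.6214
Node u (S = 135): V_u = e^(−0.07)·[0.4761·101.1831 + 0.5239·27.6719] = 58.4314
Node d (S = 80): V_d = e^(−0.07)·[0.4761·27.6719 + 0.5239·0.6214] = 12.5866
Node 0 (S = 100): V_0 = e^(−0.07)·[0.4761·58.4314 + 0.5239·12.5866] = 32.0853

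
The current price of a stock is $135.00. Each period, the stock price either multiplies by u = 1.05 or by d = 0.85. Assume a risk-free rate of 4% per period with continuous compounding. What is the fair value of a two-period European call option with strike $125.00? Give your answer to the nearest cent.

$20.03

Risk-neutral probability p = (e^0.04 − 0.85)/(1.05 − 0.85) = 0.1908/0.2000 = 0.9541
Terminal stock prices: S_uu = 148.8, S_ud = 120.5, S_dd = 97.54
Terminal payoffs (S − K): max(23.84, 0) = 23.84, max(-4.513, 0) = 0, max(-27.46, 0) = 0
Node u (S = 141.8): V_u = e^(−0.04)·[0.9541·23.8375 + 0.0459·0.0000] = 21.8505
Node d (S = 114.8): V_d = e^(−0.04)·[0.9541·0.0000 + 0.0459·0.0000] = 0.0000
Node 0 (S = 135): V_0 = e^(−0.04)·[0.9541·21.8505 + 0.0459·0.0000] = 20.0292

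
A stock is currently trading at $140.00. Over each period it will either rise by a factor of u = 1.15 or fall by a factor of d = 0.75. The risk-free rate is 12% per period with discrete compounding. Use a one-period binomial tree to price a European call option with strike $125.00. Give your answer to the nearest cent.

Risk-neutral probability p = (1 + 0.12 − 0.75)/(1.15 − 0.75) = 0.3700/0.4000 = 0.9250
Terminal stock prices: S_u = 161, S_d = 105
Terminal payoffs (S − K): max(36, 0) = 36, max(-20, 0) = 0
Node 0 (S = 140): V_0 = 1/1.12·[0.9250·36.0000 + 0.0750·0.0000] = 29.7321

$29.73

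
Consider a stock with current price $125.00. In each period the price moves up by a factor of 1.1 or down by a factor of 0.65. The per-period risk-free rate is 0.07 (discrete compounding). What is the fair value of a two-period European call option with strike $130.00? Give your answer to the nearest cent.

$16.17

Risk-neutral probability p = (1 + 0.07 − 0.65)/(1.1 − 0.65) = 0.4200/0.4500 = 0.9333
Terminal stock prices: S_uu = 151.3, S_ud = 89.38, S_dd = 52.81
Terminal payoffs (S − K): max(21.25, 0) = 21.25, max(-40.62, 0) = 0, max(-77.19, 0) = 0
Node u (S = 137.5): V_u = 1/1.07·[0.9333·21.2500 + 0.0667·0.0000] = 18.5358
Node d (S = 81.25): V_d = 1/1.07·[0.9333·0.0000 + 0.0667·0.0000] = 0.0000
Node 0 (S = 125): V_0 = 1/1.07·[0.9333·18.5358 + 0.0667·0.0000] = 16.1683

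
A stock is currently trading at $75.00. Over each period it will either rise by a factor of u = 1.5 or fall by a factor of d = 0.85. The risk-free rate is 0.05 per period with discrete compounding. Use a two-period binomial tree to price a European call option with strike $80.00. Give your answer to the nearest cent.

$13.66

Risk-neutral probability p = (1 + 0.05 − 0.85)/(1.5 − 0.85) = 0.2000/0.6500 = 0.3077
Terminal stock prices: S_uu = 168.8, S_ud = 95.62, S_dd = 54.19
Terminal payoffs (S − K): max(88.75, 0) = 88.75, max(15.62, 0) = 15.62, max(-25.81, 0) = 0
Node u (S = 112.5): V_u = 1/1.05·[0.3077·88.7500 + 0.6923·15.6250] = 36.3095
Node d (S = 63.75): V_d = 1/1.05·[0.3077·15.6250 + 0.6923·0.0000] = 4.5788
Node 0 (S = 75): V_0 = 1/1.05·[0.3077·36.3095 + 0.6923·4.5788] = 13.6591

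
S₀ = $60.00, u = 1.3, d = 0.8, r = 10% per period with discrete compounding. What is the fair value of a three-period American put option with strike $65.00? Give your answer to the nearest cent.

$7.27

Risk-neutral probability p = (1 + 0.1 − 0.8)/(1.3 − 0.8) = 0.3000/0.5000 = 0.6000
Terminal stock prices: S_uuu = 131.8, S_uud = 81.12, S_udd = 49.92, S_ddd = 30.72
Terminal payoffs (K − S): max(-66.82, 0) = 0, max(-16.12, 0) = 0, max(15.08, 0) = 15.08, max(34.28, 0) = 34.28
Node uu (S = 101.4): continuation = 1/1.1·[0.6000·0.0000 + 0.4000·0.0000] = 0.0000; exercise value = 0.0000 ≤ continuation, so V_uu = 0.0000
Node ud (S = 62.4): continuation = 1/1.1·[0.6000·0.0000 + 0.4000·15.0800] = 5.4836; exercise value = 2.6000 ≤ continuation, so V_ud = 5.4836
Node dd (S = 38.4): continuation = 1/1.1·[0.6000·15.0800 + 0.4000·34.2800] = 20.6909; exercise value = 26.6000 > continuation, so V_dd = 26.6000 (exercise)
Node u (S = 78): continuation = 1/1.1·[0.6000·0.0000 + 0.4000·5.4836] = 1.9940; exercise value = 0.0000 ≤ continuation, so V_u = 1.9940
Node d (S = 48): continuation = 1/1.1·[0.6000·5.4836 + 0.4000·26.6000] = 12.6638; exercise value = 17.0000 > continuation, so V_d = 17.0000 (exercise)
Node 0 (S = 60): continuation = 1/1.1·[0.6000·1.9940 + 0.4000·17.0000] = 7.2695; exercise value = 5.0000 ≤ continuation, so V_0 = 7.2695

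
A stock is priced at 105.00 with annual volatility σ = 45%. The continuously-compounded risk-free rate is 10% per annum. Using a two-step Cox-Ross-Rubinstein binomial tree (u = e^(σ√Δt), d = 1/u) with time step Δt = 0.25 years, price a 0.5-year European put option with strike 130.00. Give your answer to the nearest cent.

CRR parameters: u = e^(σ√Δt) = e^(0.45·√0.25) = 1.2523, d = 1/u = 0.7985
Per-period rate: rΔt = 0.1·0.25 = 0.025, so R = e^0.025 = 1.0253
Risk-neutral probability p = (e^0.025 − 0.7985)/(1.2523 − 0.7985) = 0.2268/0.4538 = 0.4998
Terminal stock prices: S_uu = 164.7, S_ud = 105, S_dd = 66.95
Terminal payoffs (K − S): max(-34.67, 0) = 0, max(25, 0) = 25, max(63.05, 0) = 63.05
Node u (S = 131.5): V_u = e^(−0.025)·[0.4998·0.0000 + 0.5002·25.0000] = 12.1970
Node d (S = 83.84): V_d = e^(−0.025)·[0.4998·25.0000 + 0.5002·63.0490] = 42.9461
Node 0 (S = 105): V_0 = e^(−0.025)·[0.4998·12.1970 + 0.5002·42.9461] = 26.8977

26.90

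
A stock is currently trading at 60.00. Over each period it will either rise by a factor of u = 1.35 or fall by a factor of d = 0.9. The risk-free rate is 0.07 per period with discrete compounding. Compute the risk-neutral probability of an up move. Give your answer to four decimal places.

p = 0.3778

Risk-neutral probability p = (1 + 0.07 − 0.9)/(1.35 − 0.9) = 0.1700/0.4500 = 0.3778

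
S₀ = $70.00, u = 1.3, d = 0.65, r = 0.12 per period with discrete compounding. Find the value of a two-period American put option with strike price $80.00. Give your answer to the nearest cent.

$11.86

Risk-neutral probability p = (1 + 0.12 − 0.65)/(1.3 − 0.65) = 0.4700/0.6500 = 0.7231
Terminal stock prices: S_uu = 118.3, S_ud = 59.15, S_dd = 29.58
Terminal payoffs (K − S): max(-38.3, 0) = 0, max(20.85, 0) = 20.85, max(50.42, 0) = 50.42
Node u (S = 91): continuation = 1/1.12·[0.7231·0.0000 + 0.2769·20.8500] = 5.1552; exercise value = 0.0000 ≤ continuation, so V_u = 5.1552
Node d (S = 45.5): continuation = 1/1.12·[0.7231·20.8500 + 0.2769·50.4250] = 25.9286; exercise value = 34.5000 > continuation, so V_d = 34.5000 (exercise)
Node 0 (S = 70): continuation = 1/1.12·[0.7231·5.1552 + 0.2769·34.5000] = 11.8585; exercise value = 10.0000 ≤ continuation, so V_0 = 11.8585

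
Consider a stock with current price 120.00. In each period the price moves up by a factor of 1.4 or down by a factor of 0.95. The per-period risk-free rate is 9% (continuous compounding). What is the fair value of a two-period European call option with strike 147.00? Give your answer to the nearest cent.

12.15

Risk-neutral probability p = (e^0.09 − 0.95)/(1.4 − 0.95) = 0.1442/0.4500 = 0.3204
Terminal stock prices: S_uu = 235.2, S_ud = 159.6, S_dd = 108.3
Terminal payoffs (S − K): max(88.2, 0) = 88.2, max(12.6, 0) = 12.6, max(-38.7, 0) = 0
Node u (S = 168): V_u = e^(−0.09)·[0.3204·88.2000 + 0.6796·12.6000] = 33.6521
Node d (S = 114): V_d = e^(−0.09)·[0.3204·12.6000 + 0.6796·0.0000] = 3.6894
Node 0 (S = 120): V_0 = e^(−0.09)·[0.3204·33.6521 + 0.6796·3.6894] = 12.1453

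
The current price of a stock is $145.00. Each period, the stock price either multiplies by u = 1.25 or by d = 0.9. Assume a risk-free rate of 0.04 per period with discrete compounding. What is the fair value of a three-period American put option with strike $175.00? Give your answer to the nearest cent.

$30.00

Risk-neutral probability p = (1 + 0.04 − 0.9)/(1.25 − 0.9) = 0.1400/0.3500 = 0.4000
Terminal stock prices: S_uuu = 283.2, S_uud = 203.9, S_udd = 146.8, S_ddd = 105.7
Terminal payoffs (K − S): max(-108.2, 0) = 0, max(-28.91, 0) = 0, max(28.19, 0) = 28.19, max(69.29, 0) = 69.29
Node uu (S = 226.6): continuation = 1/1.04·[0.4000·0.0000 + 0.6000·0.0000] = 0.0000; exercise value = 0.0000 ≤ continuation, so V_uu = 0.0000
Node ud (S = 163.1): continuation = 1/1.04·[0.4000·0.0000 + 0.6000·28.1875] = 16.2620; exercise value = 11.8750 ≤ continuation, so V_ud = 16.2620
Node dd (S = 117.5): continuation = 1/1.04·[0.4000·28.1875 + 0.6000·69.2950] = 50.8192; exercise value = 57.5500 > continuation, so V_dd = 57.5500 (exercise)
Node u (S = 181.2): continuation = 1/1.04·[0.4000·0.0000 + 0.6000·16.2620] = 9.3819; exercise value = 0.0000 ≤ continuation, so V_u = 9.3819
Node d (S = 130.5): continuation = 1/1.04·[0.4000·16.2620 + 0.6000·57.5500] = 39.4565; exercise value = 44.5000 > continuation, so V_d = 44.5000 (exercise)
Node 0 (S = 145): continuation = 1/1.04·[0.4000·9.3819 + 0.6000·44.5000] = 29.2815; exercise value = 30.0000 > continuation, so V_0 = 30.0000 (exercise)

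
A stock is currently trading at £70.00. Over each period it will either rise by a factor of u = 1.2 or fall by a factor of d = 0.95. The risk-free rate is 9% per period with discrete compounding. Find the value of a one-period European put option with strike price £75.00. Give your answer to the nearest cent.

£3.43

Risk-neutral probability p = (1 + 0.09 − 0.95)/(1.2 − 0.95) = 0.1400/0.2500 = 0.5600
Terminal stock prices: S_u = 84, S_d = 66.5
Terminal payoffs (K − S): max(-9, 0) = 0, max(8.5, 0) = 8.5
Node 0 (S = 70): V_0 = 1/1.09·[0.5600·0.0000 + 0.4400·8.5000] = 3.4312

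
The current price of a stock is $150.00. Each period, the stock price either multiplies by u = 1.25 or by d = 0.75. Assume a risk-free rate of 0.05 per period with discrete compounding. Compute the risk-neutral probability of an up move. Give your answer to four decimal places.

Risk-neutral probability p = (1 + 0.05 − 0.75)/(1.25 − 0.75) = 0.3000/0.5000 = 0.6000

p = 0.6000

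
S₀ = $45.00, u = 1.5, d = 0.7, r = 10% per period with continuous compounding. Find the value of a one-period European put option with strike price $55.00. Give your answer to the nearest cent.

Risk-neutral probability p = (e^0.1 − 0.7)/(1.5 − 0.7) = 0.4052/0.8000 = 0.5065
Terminal stock prices: S_u = 67.5, S_d = 31.5
Terminal payoffs (K − S): max(-12.5, 0) = 0, max(23.5, 0) = 23.5
Node 0 (S = 45): V_0 = e^(−0.1)·[0.5065·0.0000 + 0.4935·23.5000] = 10.4944

$10.49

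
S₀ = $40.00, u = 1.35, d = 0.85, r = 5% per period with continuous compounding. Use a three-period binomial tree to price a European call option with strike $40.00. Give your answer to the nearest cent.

$8.77

Risk-neutral probability p = (e^0.05 − 0.85)/(1.35 − 0.85) = 0.2013/0.5000 = 0.4025
Terminal stock prices: S_uuu = 98.42, S_uud = 61.97, S_udd = 39.01, S_ddd = 24.56
Terminal payoffs (S − K): max(58.42, 0) = 58.42, max(21.97, 0) = 21.97, max(-0.985, 0) = 0, max(-15.44, 0) = 0
Node uu (S = 72.9): V_uu = e^(−0.05)·[0.4025·58.4150 + 0.5975·21.9650] = 34.8508
Node ud (S = 45.9): V_ud = e^(−0.05)·[0.4025·21.9650 + 0.5975·0.0000] = 8.4106
Node dd (S = 28.9): V_dd = e^(−0.05)·[0.4025·0.0000 + 0.5975·0.0000] = 0.0000
Node u (S = 54): V_u = e^(−0.05)·[0.4025·34.8508 + 0.5975·8.4106] = 18.1246
Node d (S = 34): V_d = e^(−0.05)·[0.4025·8.4106 + 0.5975·0.0000] = 3.2205
Node 0 (S = 40): V_0 = e^(−0.05)·[0.4025·18.1246 + 0.5975·3.2205] = 8.7704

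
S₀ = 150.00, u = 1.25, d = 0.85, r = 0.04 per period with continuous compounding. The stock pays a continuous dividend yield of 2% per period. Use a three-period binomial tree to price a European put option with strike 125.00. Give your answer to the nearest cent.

Per-period risk-free factor R = e^0.04 = 1.0408; dividend-adjusted growth = e^(0.04−0.02) = 1.0202.
Risk-neutral probability p = (1.0202 − 0.85)/(1.25 − 0.85) = 0.1702/0.4000 = 0.4255
Terminal stock prices: S_uuu = 293, S_uud = 199.2, S_udd = 135.5, S_ddd = 92.12
Terminal payoffs (K − S): max(-168, 0) = 0, max(-74.22, 0) = 0, max(-10.47, 0) = 0, max(32.88, 0) = 32.88
Node uu (S = 234.4): V_uu = e^(−0.04)·[0.4255·0.0000 + 0.5745·0.0000] = 0.0000
Node ud (S = 159.4): V_ud = e^(−0.04)·[0.4255·0.0000 + 0.5745·0.0000] = 0.0000
Node dd (S = 108.4): V_dd = e^(−0.04)·[0.4255·0.0000 + 0.5745·32.8813] = 18.1495
Node u (S = 187.5): V_u = e^(−0.04)·[0.4255·0.0000 + 0.5745·0.0000] = 0.0000
Node d (S = 127.5): V_d = e^(−0.04)·[0.4255·0.0000 + 0.5745·18.1495] = 10.0180
Node 0 (S = 150): V_0 = e^(−0.04)·[0.4255·0.0000 + 0.5745·10.0180] = 5.5296

5.53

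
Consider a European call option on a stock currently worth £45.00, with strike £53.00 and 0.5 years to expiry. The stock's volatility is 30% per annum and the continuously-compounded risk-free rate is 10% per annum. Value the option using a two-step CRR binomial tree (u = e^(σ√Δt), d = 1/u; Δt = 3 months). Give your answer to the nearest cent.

CRR parameters: u = e^(σ√Δt) = e^(0.3·√0.25) = 1.1618, d = 1/u = 0.8607
Per-period rate: rΔt = 0.1·0.25 = 0.025, so R = e^0.025 = 1.0253
Risk-neutral probability p = (e^0.025 − 0.8607)/(1.1618 − 0.8607) = 0.1646/0.3011 = 0.5466
Terminal stock prices: S_uu = 60.74, S_ud = 45, S_dd = 33.34
Terminal payoffs (S − K): max(7.744, 0) = 7.744, max(-8, 0) = 0, max(-19.66, 0) = 0
Node u (S = 52.28): V_u = e^(−0.025)·[0.5466·7.7436 + 0.4534·0.0000] = 4.1285
Node d (S = 38.73): V_d = e^(−0.025)·[0.5466·0.0000 + 0.4534·0.0000] = 0.0000
Node 0 (S = 45): V_0 = e^(−0.025)·[0.5466·4.1285 + 0.4534·0.0000] = 2.2011

£2.20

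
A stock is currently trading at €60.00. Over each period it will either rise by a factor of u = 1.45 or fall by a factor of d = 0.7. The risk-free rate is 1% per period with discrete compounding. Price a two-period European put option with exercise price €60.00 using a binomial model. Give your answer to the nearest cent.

€10.32

Risk-neutral probability p = (1 + 0.01 − 0.7)/(1.45 − 0.7) = 0.3100/0.7500 = 0.4133
Terminal stock prices: S_uu = 126.2, S_ud = 60.9, S_dd = 29.4
Terminal payoffs (K − S): max(-66.15, 0) = 0, max(-0.9, 0) = 0, max(30.6, 0) = 30.6
Node u (S = 87): V_u = 1/1.01·[0.4133·0.0000 + 0.5867·0.0000] = 0.0000
Node d (S = 42): V_d = 1/1.01·[0.4133·0.0000 + 0.5867·30.6000] = 17.7743
Node 0 (S = 60): V_0 = 1/1.01·[0.4133·0.0000 + 0.5867·17.7743] = 10.3243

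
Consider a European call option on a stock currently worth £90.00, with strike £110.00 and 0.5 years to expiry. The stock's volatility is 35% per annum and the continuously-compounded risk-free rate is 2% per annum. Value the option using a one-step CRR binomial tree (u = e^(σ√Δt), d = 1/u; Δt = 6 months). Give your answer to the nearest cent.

£2.39

CRR parameters: u = e^(σ√Δt) = e^(0.35·√0.5) = 1.2808, d = 1/u = 0.7808
Per-period rate: rΔt = 0.02·0.5 = 0.01, so R = e^0.01 = 1.0101
Risk-neutral probability p = (e^0.01 − 0.7808)/(1.2808 − 0.7808) = 0.2293/0.5000 = 0.4585
Terminal stock prices: S_u = 115.3, S_d = 70.27
Terminal payoffs (S − K): max(5.272, 0) = 5.272, max(-39.73, 0) = 0
Node 0 (S = 90): V_0 = e^(−0.01)·[0.4585·5.2723 + 0.5415·0.0000] = 2.3935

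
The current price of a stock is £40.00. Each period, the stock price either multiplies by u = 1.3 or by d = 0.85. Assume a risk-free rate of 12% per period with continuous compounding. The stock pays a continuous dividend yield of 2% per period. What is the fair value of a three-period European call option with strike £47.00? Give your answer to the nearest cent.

£8.25

Per-period risk-free factor R = e^0.12 = 1.1275; dividend-adjusted growth = e^(0.12−0.02) = 1.1052.
Risk-neutral probability p = (1.1052 − 0.85)/(1.3 − 0.85) = 0.2552/0.4500 = 0.5670
Terminal stock prices: S_uuu = 87.88, S_uud = 57.46, S_udd = 37.57, S_ddd = 24.56
Terminal payoffs (S − K): max(40.88, 0) = 40.88, max(10.46, 0) = 10.46, max(-9.43, 0) = 0, max(-22.44, 0) = 0
Node uu (S = 67.6): V_uu = e^(−0.12)·[0.5670·40.8800 + 0.4330·10.4600] = 24.5762
Node ud (S = 44.2): V_ud = e^(−0.12)·[0.5670·10.4600 + 0.4330·0.0000] = 5.2606
Node dd (S = 28.9): V_dd = e^(−0.12)·[0.5670·0.0000 + 0.4330·0.0000] = 0.0000
Node u (S = 52): V_u = e^(−0.12)·[0.5670·24.5762 + 0.4330·5.2606] = 14.3800
Node d (S = 34): V_d = e^(−0.12)·[0.5670·5.2606 + 0.4330·0.0000] = 2.6457
Node 0 (S = 40): V_0 = e^(−0.12)·[0.5670·14.3800 + 0.4330·2.6457] = 8.2480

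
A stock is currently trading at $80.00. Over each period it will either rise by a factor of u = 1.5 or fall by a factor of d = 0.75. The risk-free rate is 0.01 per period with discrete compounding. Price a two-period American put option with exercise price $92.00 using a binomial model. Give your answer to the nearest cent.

$21.14

Risk-neutral probability p = (1 + 0.01 − 0.75)/(1.5 − 0.75) = 0.2600/0.7500 = 0.3467
Terminal stock prices: S_uu = 180, S_ud = 90, S_dd = 45
Terminal payoffs (K − S): max(-88, 0) = 0, max(2, 0) = 2, max(47, 0) = 47
Node u (S = 120): continuation = 1/1.01·[0.3467·0.0000 + 0.6533·2.0000] = 1.2937; exercise value = 0.0000 ≤ continuation, so V_u = 1.2937
Node d (S = 60): continuation = 1/1.01·[0.3467·2.0000 + 0.6533·47.0000] = 31.0891; exercise value = 32.0000 > continuation, so V_d = 32.0000 (exercise)
Node 0 (S = 80): continuation = 1/1.01·[0.3467·1.2937 + 0.6533·32.0000] = 21.1437; exercise value = 12.0000 ≤ continuation, so V_0 = 21.1437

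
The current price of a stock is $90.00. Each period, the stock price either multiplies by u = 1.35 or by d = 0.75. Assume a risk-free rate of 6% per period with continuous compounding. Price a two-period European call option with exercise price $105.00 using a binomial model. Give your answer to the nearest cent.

Risk-neutral probability p = (e^0.06 − 0.75)/(1.35 − 0.75) = 0.3118/0.6000 = 0.5197
Terminal stock prices: S_uu = 164, S_ud = 91.13, S_dd = 50.62
Terminal payoffs (S − K): max(59.03, 0) = 59.03, max(-13.87, 0) = 0, max(-54.38, 0) = 0
Node u (S = 121.5): V_u = e^(−0.06)·[0.5197·59.0250 + 0.4803·0.0000] = 28.8904
Node d (S = 67.5): V_d = e^(−0.06)·[0.5197·0.0000 + 0.4803·0.0000] = 0.0000
Node 0 (S = 90): V_0 = e^(−0.06)·[0.5197·28.8904 + 0.4803·0.0000] = 14.1407

$14.14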